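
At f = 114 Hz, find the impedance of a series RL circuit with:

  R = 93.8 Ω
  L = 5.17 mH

Step 1 — Angular frequency: ω = 2π·f = 2π·114 = 716.3 rad/s.
Step 2 — Component impedances:
  R: Z = R = 93.8 Ω
  L: Z = jωL = j·716.3·0.00517 = 0 + j3.703 Ω
Step 3 — Series combination: Z_total = R + L = 93.8 + j3.703 Ω = 93.87∠2.3° Ω.

Z = 93.8 + j3.703 Ω = 93.87∠2.3° Ω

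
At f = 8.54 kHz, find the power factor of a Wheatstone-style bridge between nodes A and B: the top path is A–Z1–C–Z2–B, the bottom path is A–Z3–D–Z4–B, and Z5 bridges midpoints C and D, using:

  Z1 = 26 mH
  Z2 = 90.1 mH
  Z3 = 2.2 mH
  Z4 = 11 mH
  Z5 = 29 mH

Step 1 — Angular frequency: ω = 2π·f = 2π·8540 = 5.366e+04 rad/s.
Step 2 — Component impedances:
  Z1: Z = jωL = j·5.366e+04·0.026 = 0 + j1395 Ω
  Z2: Z = jωL = j·5.366e+04·0.0901 = 0 + j4835 Ω
  Z3: Z = jωL = j·5.366e+04·0.0022 = 0 + j118 Ω
  Z4: Z = jωL = j·5.366e+04·0.011 = 0 + j590.2 Ω
  Z5: Z = jωL = j·5.366e+04·0.029 = 0 + j1556 Ω
Step 3 — Bridge requires nodal analysis (the Z5 bridge couples midpoints C and D, so the two paths cannot be reduced to a simple series/parallel combination). Setting node B to ground and injecting 1 A at node A, the 3-node admittance system at A, C, D solves to V_A = Z_AB = 0 + j635.5 Ω = 635.5∠90.0° Ω.
Step 4 — Power factor: PF = cos(φ) = Re(Z)/|Z| = 0/635.5 = 0.
Step 5 — Type: Im(Z) = 635.5 ⇒ lagging (phase φ = 90.0°).

PF = 0 (lagging, φ = 90.0°)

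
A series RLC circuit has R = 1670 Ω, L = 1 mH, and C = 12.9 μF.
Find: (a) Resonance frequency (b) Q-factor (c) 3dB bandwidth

Step 1 — Resonance: ω₀ = 1/√(LC) = 1/√(0.001·1.29e-05) = 8805 rad/s.
Step 2 — f₀ = ω₀/(2π) = 1401 Hz.
Step 3 — Series Q: Q = ω₀L/R = 8805·0.001/1670 = 0.005272.
Step 4 — Bandwidth: Δω = ω₀/Q = 1.67e+06 rad/s; BW = Δω/(2π) = 2.658e+05 Hz.

(a) f₀ = 1401 Hz  (b) Q = 0.005272  (c) BW = 2.658e+05 Hz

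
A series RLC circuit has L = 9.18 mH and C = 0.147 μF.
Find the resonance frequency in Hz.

Step 1 — Resonance condition Im(Z)=0 gives ω₀ = 1/√(LC).
Step 2 — ω₀ = 1/√(0.00918·1.47e-07) = 2.722e+04 rad/s.
Step 3 — f₀ = ω₀/(2π) = 4333 Hz.

f₀ = 4333 Hz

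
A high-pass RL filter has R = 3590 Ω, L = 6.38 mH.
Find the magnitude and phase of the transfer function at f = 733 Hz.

Step 1 — Angular frequency: ω = 2π·733 = 4606 rad/s.
Step 2 — Transfer function: H(jω) = jωL/(R + jωL).
Step 3 — Numerator jωL = j·29.38; denominator R + jωL = 3590 + j29.38.
Step 4 — H = 6.699e-05 + j0.008184.
Step 5 — Magnitude: |H| = 0.008185 (-41.7 dB); phase: φ = 89.5°.

|H| = 0.008185 (-41.7 dB), φ = 89.5°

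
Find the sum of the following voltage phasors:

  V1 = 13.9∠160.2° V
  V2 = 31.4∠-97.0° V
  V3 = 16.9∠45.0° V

Step 1 — Convert each phasor to rectangular form:
  V1 = 13.9·(cos(160.2°) + j·sin(160.2°)) = -13.08 + j4.708 V
  V2 = 31.4·(cos(-97.0°) + j·sin(-97.0°)) = -3.827 - j31.17 V
  V3 = 16.9·(cos(45.0°) + j·sin(45.0°)) = 11.95 + j11.95 V
Step 2 — Sum components: V_total = -4.955 - j14.51 V.
Step 3 — Convert to polar: |V_total| = 15.33 V, ∠V_total = -108.9°.

V_total = 15.33∠-108.9° V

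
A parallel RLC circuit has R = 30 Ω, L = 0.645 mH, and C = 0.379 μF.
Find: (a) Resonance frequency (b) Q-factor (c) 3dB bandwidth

Step 1 — Resonance: ω₀ = 1/√(LC) = 1/√(0.000645·3.79e-07) = 6.396e+04 rad/s.
Step 2 — f₀ = ω₀/(2π) = 1.018e+04 Hz.
Step 3 — Parallel Q: Q = R/(ω₀L) = 30/(6.396e+04·0.000645) = 0.7272.
Step 4 — Bandwidth: Δω = ω₀/Q = 8.795e+04 rad/s; BW = Δω/(2π) = 1.4e+04 Hz.

(a) f₀ = 1.018e+04 Hz  (b) Q = 0.7272  (c) BW = 1.4e+04 Hz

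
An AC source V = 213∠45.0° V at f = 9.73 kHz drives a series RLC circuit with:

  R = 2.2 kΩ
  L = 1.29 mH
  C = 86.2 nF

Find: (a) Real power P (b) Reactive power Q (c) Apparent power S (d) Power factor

Step 1 — Angular frequency: ω = 2π·f = 2π·9730 = 6.114e+04 rad/s.
Step 2 — Component impedances:
  R: Z = R = 2200 Ω
  L: Z = jωL = j·6.114e+04·0.00129 = 0 + j78.86 Ω
  C: Z = 1/(jωC) = -j/(ω·C) = 0 - j189.8 Ω
Step 3 — Series combination: Z_total = R + L + C = 2200 - j110.9 Ω = 2203∠-2.9° Ω.
Step 4 — Source phasor: V = 213∠45.0° V = 150.6 + j150.6 V.
Step 5 — Current: I = V / Z = 0.06485 + j0.07173 A = 0.0967∠47.9° A.
Step 6 — Complex power: S = V·I* = 20.57 - j1.037 VA.
Step 7 — Real power: P = Re(S) = 20.57 W.
Step 8 — Reactive power: Q = Im(S) = -1.037 VAR.
Step 9 — Apparent power: |S| = 20.6 VA.
Step 10 — Power factor: PF = P/|S| = 0.9987 (leading).

(a) P = 20.57 W  (b) Q = -1.037 VAR  (c) S = 20.6 VA  (d) PF = 0.9987 (leading)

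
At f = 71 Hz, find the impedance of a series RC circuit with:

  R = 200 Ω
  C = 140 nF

Step 1 — Angular frequency: ω = 2π·f = 2π·71 = 446.1 rad/s.
Step 2 — Component impedances:
  R: Z = R = 200 Ω
  C: Z = 1/(jωC) = -j/(ω·C) = 0 - j1.601e+04 Ω
Step 3 — Series combination: Z_total = R + C = 200 - j1.601e+04 Ω = 1.601e+04∠-89.3° Ω.

Z = 200 - j1.601e+04 Ω = 1.601e+04∠-89.3° Ω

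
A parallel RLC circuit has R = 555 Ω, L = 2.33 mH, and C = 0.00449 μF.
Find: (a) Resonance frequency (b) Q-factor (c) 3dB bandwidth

Step 1 — Resonance: ω₀ = 1/√(LC) = 1/√(0.00233·4.49e-09) = 3.092e+05 rad/s.
Step 2 — f₀ = ω₀/(2π) = 4.921e+04 Hz.
Step 3 — Parallel Q: Q = R/(ω₀L) = 555/(3.092e+05·0.00233) = 0.7704.
Step 4 — Bandwidth: Δω = ω₀/Q = 4.013e+05 rad/s; BW = Δω/(2π) = 6.387e+04 Hz.

(a) f₀ = 4.921e+04 Hz  (b) Q = 0.7704  (c) BW = 6.387e+04 Hz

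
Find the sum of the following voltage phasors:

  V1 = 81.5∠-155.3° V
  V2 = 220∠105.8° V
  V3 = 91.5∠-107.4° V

Step 1 — Convert each phasor to rectangular form:
  V1 = 81.5·(cos(-155.3°) + j·sin(-155.3°)) = -74.04 - j34.06 V
  V2 = 220·(cos(105.8°) + j·sin(105.8°)) = -59.9 + j211.7 V
  V3 = 91.5·(cos(-107.4°) + j·sin(-107.4°)) = -27.36 - j87.31 V
Step 2 — Sum components: V_total = -161.3 + j90.32 V.
Step 3 — Convert to polar: |V_total| = 184.9 V, ∠V_total = 150.8°.

V_total = 184.9∠150.8° V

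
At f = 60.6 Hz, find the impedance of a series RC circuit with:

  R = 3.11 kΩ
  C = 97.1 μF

Step 1 — Angular frequency: ω = 2π·f = 2π·60.6 = 380.8 rad/s.
Step 2 — Component impedances:
  R: Z = R = 3110 Ω
  C: Z = 1/(jωC) = -j/(ω·C) = 0 - j27.05 Ω
Step 3 — Series combination: Z_total = R + C = 3110 - j27.05 Ω = 3110∠-0.5° Ω.

Z = 3110 - j27.05 Ω = 3110∠-0.5° Ω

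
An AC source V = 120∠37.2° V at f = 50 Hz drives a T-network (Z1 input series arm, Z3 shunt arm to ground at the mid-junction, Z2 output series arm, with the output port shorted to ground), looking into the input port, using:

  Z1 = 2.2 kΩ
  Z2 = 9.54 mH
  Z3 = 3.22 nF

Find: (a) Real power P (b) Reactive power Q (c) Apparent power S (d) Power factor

Step 1 — Angular frequency: ω = 2π·f = 2π·50 = 314.2 rad/s.
Step 2 — Component impedances:
  Z1: Z = R = 2200 Ω
  Z2: Z = jωL = j·314.2·0.00954 = 0 + j2.997 Ω
  Z3: Z = 1/(jωC) = -j/(ω·C) = 0 - j9.885e+05 Ω
Step 3 — With the output port shorted to ground, the output series arm Z2 runs from the junction to ground; the shunt arm Z3 also runs from the junction to ground. They appear in parallel: Z3 || Z2 = 0 + j2.997 Ω.
Step 4 — Series with input arm Z1: Z_in = Z1 + (Z3 || Z2) = 2200 + j2.997 Ω = 2200∠0.1° Ω.
Step 5 — Source phasor: V = 120∠37.2° V = 95.58 + j72.55 V.
Step 6 — Current: I = V / Z = 0.04349 + j0.03292 A = 0.05455∠37.1° A.
Step 7 — Complex power: S = V·I* = 6.545 + j0.008917 VA.
Step 8 — Real power: P = Re(S) = 6.545 W.
Step 9 — Reactive power: Q = Im(S) = 0.008917 VAR.
Step 10 — Apparent power: |S| = 6.545 VA.
Step 11 — Power factor: PF = P/|S| = 1 (lagging).

(a) P = 6.545 W  (b) Q = 0.008917 VAR  (c) S = 6.545 VA  (d) PF = 1 (lagging)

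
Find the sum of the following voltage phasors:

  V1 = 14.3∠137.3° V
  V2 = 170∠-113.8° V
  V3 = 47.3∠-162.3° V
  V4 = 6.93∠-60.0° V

Step 1 — Convert each phasor to rectangular form:
  V1 = 14.3·(cos(137.3°) + j·sin(137.3°)) = -10.51 + j9.698 V
  V2 = 170·(cos(-113.8°) + j·sin(-113.8°)) = -68.6 - j155.5 V
  V3 = 47.3·(cos(-162.3°) + j·sin(-162.3°)) = -45.06 - j14.38 V
  V4 = 6.93·(cos(-60.0°) + j·sin(-60.0°)) = 3.465 - j6.002 V
Step 2 — Sum components: V_total = -120.7 - j166.2 V.
Step 3 — Convert to polar: |V_total| = 205.4 V, ∠V_total = -126.0°.

V_total = 205.4∠-126.0° V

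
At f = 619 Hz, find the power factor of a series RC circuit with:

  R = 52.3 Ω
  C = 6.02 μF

Step 1 — Angular frequency: ω = 2π·f = 2π·619 = 3889 rad/s.
Step 2 — Component impedances:
  R: Z = R = 52.3 Ω
  C: Z = 1/(jωC) = -j/(ω·C) = 0 - j42.71 Ω
Step 3 — Series combination: Z_total = R + C = 52.3 - j42.71 Ω = 67.52∠-39.2° Ω.
Step 4 — Power factor: PF = cos(φ) = Re(Z)/|Z| = 52.3/67.524 = 0.7745.
Step 5 — Type: Im(Z) = -42.71 ⇒ leading (phase φ = -39.2°).

PF = 0.7745 (leading, φ = -39.2°)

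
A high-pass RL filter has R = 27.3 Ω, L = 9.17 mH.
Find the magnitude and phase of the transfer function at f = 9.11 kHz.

Step 1 — Angular frequency: ω = 2π·9110 = 5.724e+04 rad/s.
Step 2 — Transfer function: H(jω) = jωL/(R + jωL).
Step 3 — Numerator jωL = j·524.9; denominator R + jωL = 27.3 + j524.9.
Step 4 — H = 0.9973 + j0.05187.
Step 5 — Magnitude: |H| = 0.9987 (-0.0 dB); phase: φ = 3.0°.

|H| = 0.9987 (-0.0 dB), φ = 3.0°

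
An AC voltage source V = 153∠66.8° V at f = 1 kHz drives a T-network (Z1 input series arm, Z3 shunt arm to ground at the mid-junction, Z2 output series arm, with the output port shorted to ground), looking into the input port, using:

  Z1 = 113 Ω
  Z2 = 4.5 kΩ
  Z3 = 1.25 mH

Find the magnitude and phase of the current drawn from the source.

Step 1 — Angular frequency: ω = 2π·f = 2π·1000 = 6283 rad/s.
Step 2 — Component impedances:
  Z1: Z = R = 113 Ω
  Z2: Z = R = 4500 Ω
  Z3: Z = jωL = j·6283·0.00125 = 0 + j7.854 Ω
Step 3 — With the output port shorted to ground, the output series arm Z2 runs from the junction to ground; the shunt arm Z3 also runs from the junction to ground. They appear in parallel: Z3 || Z2 = 0.01371 + j7.854 Ω.
Step 4 — Series with input arm Z1: Z_in = Z1 + (Z3 || Z2) = 113 + j7.854 Ω = 113.3∠4.0° Ω.
Step 5 — Source phasor: V = 153∠66.8° V = 60.27 + j140.6 V.
Step 6 — Ohm's law: I = V / Z_total = (60.27 + j140.6) / (113 + j7.854) = 0.6168 + j1.201 A.
Step 7 — Convert to polar: |I| = 1.351 A, ∠I = 62.8°.

I = 1.351∠62.8° A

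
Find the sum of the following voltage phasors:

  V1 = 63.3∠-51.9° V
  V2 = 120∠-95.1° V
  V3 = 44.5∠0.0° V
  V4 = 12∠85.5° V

Step 1 — Convert each phasor to rectangular form:
  V1 = 63.3·(cos(-51.9°) + j·sin(-51.9°)) = 39.06 - j49.81 V
  V2 = 120·(cos(-95.1°) + j·sin(-95.1°)) = -10.67 - j119.5 V
  V3 = 44.5·(cos(0.0°) + j·sin(0.0°)) = 44.5 V
  V4 = 12·(cos(85.5°) + j·sin(85.5°)) = 0.9415 + j11.96 V
Step 2 — Sum components: V_total = 73.83 - j157.4 V.
Step 3 — Convert to polar: |V_total| = 173.8 V, ∠V_total = -64.9°.

V_total = 173.8∠-64.9° V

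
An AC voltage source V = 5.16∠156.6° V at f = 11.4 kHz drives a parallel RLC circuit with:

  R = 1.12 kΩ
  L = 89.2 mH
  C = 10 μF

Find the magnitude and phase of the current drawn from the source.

Step 1 — Angular frequency: ω = 2π·f = 2π·1.14e+04 = 7.163e+04 rad/s.
Step 2 — Component impedances:
  R: Z = R = 1120 Ω
  L: Z = jωL = j·7.163e+04·0.0892 = 0 + j6389 Ω
  C: Z = 1/(jωC) = -j/(ω·C) = 0 - j1.396 Ω
Step 3 — Parallel combination: 1/Z_total = 1/R + 1/L + 1/C; Z_total = 0.001741 - j1.396 Ω = 1.396∠-89.9° Ω.
Step 4 — Source phasor: V = 5.16∠156.6° V = -4.736 + j2.049 V.
Step 5 — Ohm's law: I = V / Z_total = (-4.736 + j2.049) / (0.001741 - j1.396) = -1.472 - j3.389 A.
Step 6 — Convert to polar: |I| = 3.695 A, ∠I = -113.5°.

I = 3.695∠-113.5° A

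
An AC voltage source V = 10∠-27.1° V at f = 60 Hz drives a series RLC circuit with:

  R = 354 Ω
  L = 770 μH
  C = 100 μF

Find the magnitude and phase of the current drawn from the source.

Step 1 — Angular frequency: ω = 2π·f = 2π·60 = 377 rad/s.
Step 2 — Component impedances:
  R: Z = R = 354 Ω
  L: Z = jωL = j·377·0.00077 = 0 + j0.2903 Ω
  C: Z = 1/(jωC) = -j/(ω·C) = 0 - j26.53 Ω
Step 3 — Series combination: Z_total = R + L + C = 354 - j26.24 Ω = 355∠-4.2° Ω.
Step 4 — Source phasor: V = 10∠-27.1° V = 8.902 - j4.555 V.
Step 5 — Ohm's law: I = V / Z_total = (8.902 - j4.555) / (354 - j26.24) = 0.02596 - j0.01094 A.
Step 6 — Convert to polar: |I| = 0.02817 A, ∠I = -22.9°.

I = 0.02817∠-22.9° A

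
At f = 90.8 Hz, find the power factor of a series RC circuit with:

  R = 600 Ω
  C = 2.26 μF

Step 1 — Angular frequency: ω = 2π·f = 2π·90.8 = 570.5 rad/s.
Step 2 — Component impedances:
  R: Z = R = 600 Ω
  C: Z = 1/(jωC) = -j/(ω·C) = 0 - j775.6 Ω
Step 3 — Series combination: Z_total = R + C = 600 - j775.6 Ω = 980.6∠-52.3° Ω.
Step 4 — Power factor: PF = cos(φ) = Re(Z)/|Z| = 600/980.6 = 0.6119.
Step 5 — Type: Im(Z) = -775.6 ⇒ leading (phase φ = -52.3°).

PF = 0.6119 (leading, φ = -52.3°)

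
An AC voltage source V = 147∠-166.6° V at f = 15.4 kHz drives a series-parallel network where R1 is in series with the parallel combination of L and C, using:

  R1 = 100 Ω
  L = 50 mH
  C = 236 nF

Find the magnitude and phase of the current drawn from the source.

Step 1 — Angular frequency: ω = 2π·f = 2π·1.54e+04 = 9.676e+04 rad/s.
Step 2 — Component impedances:
  R1: Z = R = 100 Ω
  L: Z = jωL = j·9.676e+04·0.05 = 0 + j4838 Ω
  C: Z = 1/(jωC) = -j/(ω·C) = 0 - j43.79 Ω
Step 3 — Parallel branch: L || C = 1/(1/L + 1/C) = 0 - j44.19 Ω.
Step 4 — Series with R1: Z_total = R1 + (L || C) = 100 - j44.19 Ω = 109.3∠-23.8° Ω.
Step 5 — Source phasor: V = 147∠-166.6° V = -143 - j34.07 V.
Step 6 — Ohm's law: I = V / Z_total = (-143 - j34.07) / (100 - j44.19) = -1.07 - j0.8137 A.
Step 7 — Convert to polar: |I| = 1.345 A, ∠I = -142.8°.

I = 1.345∠-142.8° A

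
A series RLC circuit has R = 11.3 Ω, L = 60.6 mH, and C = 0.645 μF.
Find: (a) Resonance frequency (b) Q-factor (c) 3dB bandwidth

Step 1 — Resonance: ω₀ = 1/√(LC) = 1/√(0.0606·6.45e-07) = 5058 rad/s.
Step 2 — f₀ = ω₀/(2π) = 805 Hz.
Step 3 — Series Q: Q = ω₀L/R = 5058·0.0606/11.3 = 27.13.
Step 4 — Bandwidth: Δω = ω₀/Q = 186.5 rad/s; BW = Δω/(2π) = 29.68 Hz.

(a) f₀ = 805 Hz  (b) Q = 27.13  (c) BW = 29.68 Hz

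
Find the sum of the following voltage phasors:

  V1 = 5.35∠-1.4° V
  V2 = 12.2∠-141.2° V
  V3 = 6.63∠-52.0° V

Step 1 — Convert each phasor to rectangular form:
  V1 = 5.35·(cos(-1.4°) + j·sin(-1.4°)) = 5.348 - j0.1307 V
  V2 = 12.2·(cos(-141.2°) + j·sin(-141.2°)) = -9.508 - j7.645 V
  V3 = 6.63·(cos(-52.0°) + j·sin(-52.0°)) = 4.082 - j5.225 V
Step 2 — Sum components: V_total = -0.07768 - j13 V.
Step 3 — Convert to polar: |V_total| = 13 V, ∠V_total = -90.3°.

V_total = 13∠-90.3° V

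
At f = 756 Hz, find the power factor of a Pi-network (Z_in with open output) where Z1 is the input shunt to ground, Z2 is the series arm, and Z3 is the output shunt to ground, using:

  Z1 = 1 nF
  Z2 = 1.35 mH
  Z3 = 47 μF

Step 1 — Angular frequency: ω = 2π·f = 2π·756 = 4750 rad/s.
Step 2 — Component impedances:
  Z1: Z = 1/(jωC) = -j/(ω·C) = 0 - j2.105e+05 Ω
  Z2: Z = jωL = j·4750·0.00135 = 0 + j6.413 Ω
  Z3: Z = 1/(jωC) = -j/(ω·C) = 0 - j4.479 Ω
Step 3 — With open output, the series arm Z2 and the output shunt Z3 appear in series to ground: Z2 + Z3 = 0 + j1.933 Ω.
Step 4 — Parallel with input shunt Z1: Z_in = Z1 || (Z2 + Z3) = 0 + j1.933 Ω = 1.933∠90.0° Ω.
Step 5 — Power factor: PF = cos(φ) = Re(Z)/|Z| = -0/1.933 = -0.
Step 6 — Type: Im(Z) = 1.933 ⇒ lagging (phase φ = 90.0°).

PF = -0 (lagging, φ = 90.0°)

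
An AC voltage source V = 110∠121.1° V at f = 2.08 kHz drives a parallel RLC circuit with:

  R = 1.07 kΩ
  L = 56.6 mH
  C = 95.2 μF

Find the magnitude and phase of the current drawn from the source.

Step 1 — Angular frequency: ω = 2π·f = 2π·2080 = 1.307e+04 rad/s.
Step 2 — Component impedances:
  R: Z = R = 1070 Ω
  L: Z = jωL = j·1.307e+04·0.0566 = 0 + j739.7 Ω
  C: Z = 1/(jωC) = -j/(ω·C) = 0 - j0.8037 Ω
Step 3 — Parallel combination: 1/Z_total = 1/R + 1/L + 1/C; Z_total = 0.0006051 - j0.8046 Ω = 0.8046∠-90.0° Ω.
Step 4 — Source phasor: V = 110∠121.1° V = -56.82 + j94.19 V.
Step 5 — Ohm's law: I = V / Z_total = (-56.82 + j94.19) / (0.0006051 - j0.8046) = -117.1 - j70.53 A.
Step 6 — Convert to polar: |I| = 136.7 A, ∠I = -148.9°.

I = 136.7∠-148.9° A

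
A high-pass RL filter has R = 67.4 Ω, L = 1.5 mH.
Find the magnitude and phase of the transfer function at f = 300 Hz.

Step 1 — Angular frequency: ω = 2π·300 = 1885 rad/s.
Step 2 — Transfer function: H(jω) = jωL/(R + jωL).
Step 3 — Numerator jωL = j·2.827; denominator R + jωL = 67.4 + j2.827.
Step 4 — H = 0.001757 + j0.04188.
Step 5 — Magnitude: |H| = 0.04191 (-27.6 dB); phase: φ = 87.6°.

|H| = 0.04191 (-27.6 dB), φ = 87.6°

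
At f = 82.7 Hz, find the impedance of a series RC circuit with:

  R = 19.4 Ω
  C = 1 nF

Step 1 — Angular frequency: ω = 2π·f = 2π·82.7 = 519.6 rad/s.
Step 2 — Component impedances:
  R: Z = R = 19.4 Ω
  C: Z = 1/(jωC) = -j/(ω·C) = 0 - j1.924e+06 Ω
Step 3 — Series combination: Z_total = R + C = 19.4 - j1.924e+06 Ω = 1.924e+06∠-90.0° Ω.

Z = 19.4 - j1.924e+06 Ω = 1.924e+06∠-90.0° Ω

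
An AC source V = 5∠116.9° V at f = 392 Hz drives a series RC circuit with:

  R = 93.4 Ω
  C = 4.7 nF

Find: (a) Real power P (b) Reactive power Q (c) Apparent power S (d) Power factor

Step 1 — Angular frequency: ω = 2π·f = 2π·392 = 2463 rad/s.
Step 2 — Component impedances:
  R: Z = R = 93.4 Ω
  C: Z = 1/(jωC) = -j/(ω·C) = 0 - j8.638e+04 Ω
Step 3 — Series combination: Z_total = R + C = 93.4 - j8.638e+04 Ω = 8.638e+04∠-89.9° Ω.
Step 4 — Source phasor: V = 5∠116.9° V = -2.262 + j4.459 V.
Step 5 — Current: I = V / Z = -5.165e-05 - j2.613e-05 A = 5.788e-05∠-153.2° A.
Step 6 — Complex power: S = V·I* = 3.129e-07 - j0.0002894 VA.
Step 7 — Real power: P = Re(S) = 3.129e-07 W.
Step 8 — Reactive power: Q = Im(S) = -0.0002894 VAR.
Step 9 — Apparent power: |S| = 0.0002894 VA.
Step 10 — Power factor: PF = P/|S| = 0.001081 (leading).

(a) P = 3.129e-07 W  (b) Q = -0.0002894 VAR  (c) S = 0.0002894 VA  (d) PF = 0.001081 (leading)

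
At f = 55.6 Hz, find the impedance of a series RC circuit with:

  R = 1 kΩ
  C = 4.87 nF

Step 1 — Angular frequency: ω = 2π·f = 2π·55.6 = 349.3 rad/s.
Step 2 — Component impedances:
  R: Z = R = 1000 Ω
  C: Z = 1/(jωC) = -j/(ω·C) = 0 - j5.878e+05 Ω
Step 3 — Series combination: Z_total = R + C = 1000 - j5.878e+05 Ω = 5.878e+05∠-89.9° Ω.

Z = 1000 - j5.878e+05 Ω = 5.878e+05∠-89.9° Ω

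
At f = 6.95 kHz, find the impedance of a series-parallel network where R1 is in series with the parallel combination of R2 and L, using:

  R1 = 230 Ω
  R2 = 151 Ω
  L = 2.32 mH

Step 1 — Angular frequency: ω = 2π·f = 2π·6950 = 4.367e+04 rad/s.
Step 2 — Component impedances:
  R1: Z = R = 230 Ω
  R2: Z = R = 151 Ω
  L: Z = jωL = j·4.367e+04·0.00232 = 0 + j101.3 Ω
Step 3 — Parallel branch: R2 || L = 1/(1/R2 + 1/L) = 46.87 + j69.86 Ω.
Step 4 — Series with R1: Z_total = R1 + (R2 || L) = 276.9 + j69.86 Ω = 285.6∠14.2° Ω.

Z = 276.9 + j69.86 Ω = 285.6∠14.2° Ω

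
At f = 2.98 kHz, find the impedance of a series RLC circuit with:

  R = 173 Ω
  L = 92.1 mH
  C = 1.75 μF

Step 1 — Angular frequency: ω = 2π·f = 2π·2980 = 1.872e+04 rad/s.
Step 2 — Component impedances:
  R: Z = R = 173 Ω
  L: Z = jωL = j·1.872e+04·0.0921 = 0 + j1724 Ω
  C: Z = 1/(jωC) = -j/(ω·C) = 0 - j30.52 Ω
Step 3 — Series combination: Z_total = R + L + C = 173 + j1694 Ω = 1703∠84.2° Ω.

Z = 173 + j1694 Ω = 1703∠84.2° Ω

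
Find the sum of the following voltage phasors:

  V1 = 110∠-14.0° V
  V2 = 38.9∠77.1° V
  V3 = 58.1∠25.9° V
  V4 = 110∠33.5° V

Step 1 — Convert each phasor to rectangular form:
  V1 = 110·(cos(-14.0°) + j·sin(-14.0°)) = 106.7 - j26.61 V
  V2 = 38.9·(cos(77.1°) + j·sin(77.1°)) = 8.684 + j37.92 V
  V3 = 58.1·(cos(25.9°) + j·sin(25.9°)) = 52.26 + j25.38 V
  V4 = 110·(cos(33.5°) + j·sin(33.5°)) = 91.73 + j60.71 V
Step 2 — Sum components: V_total = 259.4 + j97.4 V.
Step 3 — Convert to polar: |V_total| = 277.1 V, ∠V_total = 20.6°.

V_total = 277.1∠20.6° V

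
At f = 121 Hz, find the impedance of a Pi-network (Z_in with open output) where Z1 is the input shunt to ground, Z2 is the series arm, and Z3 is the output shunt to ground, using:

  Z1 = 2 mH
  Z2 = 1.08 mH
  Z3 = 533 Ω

Step 1 — Angular frequency: ω = 2π·f = 2π·121 = 760.3 rad/s.
Step 2 — Component impedances:
  Z1: Z = jωL = j·760.3·0.002 = 0 + j1.521 Ω
  Z2: Z = jωL = j·760.3·0.00108 = 0 + j0.8211 Ω
  Z3: Z = R = 533 Ω
Step 3 — With open output, the series arm Z2 and the output shunt Z3 appear in series to ground: Z2 + Z3 = 533 + j0.8211 Ω.
Step 4 — Parallel with input shunt Z1: Z_in = Z1 || (Z2 + Z3) = 0.004338 + j1.521 Ω = 1.521∠89.8° Ω.

Z = 0.004338 + j1.521 Ω = 1.521∠89.8° Ω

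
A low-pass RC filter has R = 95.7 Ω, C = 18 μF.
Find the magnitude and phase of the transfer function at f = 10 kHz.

Step 1 — Angular frequency: ω = 2π·1e+04 = 6.283e+04 rad/s.
Step 2 — Transfer function: H(jω) = 1/(1 + jωRC).
Step 3 — Denominator: 1 + jωRC = 1 + j·6.283e+04·95.7·1.8e-05 = 1 + j108.2.
Step 4 — H = 8.536e-05 - j0.009238.
Step 5 — Magnitude: |H| = 0.009239 (-40.7 dB); phase: φ = -89.5°.

|H| = 0.009239 (-40.7 dB), φ = -89.5°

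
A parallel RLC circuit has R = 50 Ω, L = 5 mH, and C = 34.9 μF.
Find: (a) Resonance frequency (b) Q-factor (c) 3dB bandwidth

Step 1 — Resonance: ω₀ = 1/√(LC) = 1/√(0.005·3.49e-05) = 2394 rad/s.
Step 2 — f₀ = ω₀/(2π) = 381 Hz.
Step 3 — Parallel Q: Q = R/(ω₀L) = 50/(2394·0.005) = 4.177.
Step 4 — Bandwidth: Δω = ω₀/Q = 573.1 rad/s; BW = Δω/(2π) = 91.21 Hz.

(a) f₀ = 381 Hz  (b) Q = 4.177  (c) BW = 91.21 Hz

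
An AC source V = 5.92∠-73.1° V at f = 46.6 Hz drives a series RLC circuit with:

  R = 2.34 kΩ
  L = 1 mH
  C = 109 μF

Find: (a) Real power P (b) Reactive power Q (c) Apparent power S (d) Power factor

Step 1 — Angular frequency: ω = 2π·f = 2π·46.6 = 292.8 rad/s.
Step 2 — Component impedances:
  R: Z = R = 2340 Ω
  L: Z = jωL = j·292.8·0.001 = 0 + j0.2928 Ω
  C: Z = 1/(jωC) = -j/(ω·C) = 0 - j31.33 Ω
Step 3 — Series combination: Z_total = R + L + C = 2340 - j31.04 Ω = 2340∠-0.8° Ω.
Step 4 — Source phasor: V = 5.92∠-73.1° V = 1.721 - j5.664 V.
Step 5 — Current: I = V / Z = 0.0007674 - j0.00241 A = 0.00253∠-72.3° A.
Step 6 — Complex power: S = V·I* = 0.01497 - j0.0001986 VA.
Step 7 — Real power: P = Re(S) = 0.01497 W.
Step 8 — Reactive power: Q = Im(S) = -0.0001986 VAR.
Step 9 — Apparent power: |S| = 0.01498 VA.
Step 10 — Power factor: PF = P/|S| = 0.9999 (leading).

(a) P = 0.01497 W  (b) Q = -0.0001986 VAR  (c) S = 0.01498 VA  (d) PF = 0.9999 (leading)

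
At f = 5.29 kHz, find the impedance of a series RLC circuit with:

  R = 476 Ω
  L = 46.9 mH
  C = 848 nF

Step 1 — Angular frequency: ω = 2π·f = 2π·5290 = 3.324e+04 rad/s.
Step 2 — Component impedances:
  R: Z = R = 476 Ω
  L: Z = jωL = j·3.324e+04·0.0469 = 0 + j1559 Ω
  C: Z = 1/(jωC) = -j/(ω·C) = 0 - j35.48 Ω
Step 3 — Series combination: Z_total = R + L + C = 476 + j1523 Ω = 1596∠72.6° Ω.

Z = 476 + j1523 Ω = 1596∠72.6° Ω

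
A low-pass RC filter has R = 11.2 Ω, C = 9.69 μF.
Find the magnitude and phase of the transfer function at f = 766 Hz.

Step 1 — Angular frequency: ω = 2π·766 = 4813 rad/s.
Step 2 — Transfer function: H(jω) = 1/(1 + jωRC).
Step 3 — Denominator: 1 + jωRC = 1 + j·4813·11.2·9.69e-06 = 1 + j0.5223.
Step 4 — H = 0.7856 - j0.4104.
Step 5 — Magnitude: |H| = 0.8864 (-1.0 dB); phase: φ = -27.6°.

|H| = 0.8864 (-1.0 dB), φ = -27.6°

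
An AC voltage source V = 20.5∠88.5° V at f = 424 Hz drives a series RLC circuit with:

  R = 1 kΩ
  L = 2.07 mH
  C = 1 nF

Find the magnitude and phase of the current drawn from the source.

Step 1 — Angular frequency: ω = 2π·f = 2π·424 = 2664 rad/s.
Step 2 — Component impedances:
  R: Z = R = 1000 Ω
  L: Z = jωL = j·2664·0.00207 = 0 + j5.515 Ω
  C: Z = 1/(jωC) = -j/(ω·C) = 0 - j3.754e+05 Ω
Step 3 — Series combination: Z_total = R + L + C = 1000 - j3.754e+05 Ω = 3.754e+05∠-89.8° Ω.
Step 4 — Source phasor: V = 20.5∠88.5° V = 0.5366 + j20.49 V.
Step 5 — Ohm's law: I = V / Z_total = (0.5366 + j20.49) / (1000 - j3.754e+05) = -5.459e-05 + j1.575e-06 A.
Step 6 — Convert to polar: |I| = 5.461e-05 A, ∠I = 178.3°.

I = 5.461e-05∠178.3° A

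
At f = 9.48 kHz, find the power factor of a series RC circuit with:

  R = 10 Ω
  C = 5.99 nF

Step 1 — Angular frequency: ω = 2π·f = 2π·9480 = 5.956e+04 rad/s.
Step 2 — Component impedances:
  R: Z = R = 10 Ω
  C: Z = 1/(jωC) = -j/(ω·C) = 0 - j2803 Ω
Step 3 — Series combination: Z_total = R + C = 10 - j2803 Ω = 2803∠-89.8° Ω.
Step 4 — Power factor: PF = cos(φ) = Re(Z)/|Z| = 10/2803 = 0.003568.
Step 5 — Type: Im(Z) = -2803 ⇒ leading (phase φ = -89.8°).

PF = 0.003568 (leading, φ = -89.8°)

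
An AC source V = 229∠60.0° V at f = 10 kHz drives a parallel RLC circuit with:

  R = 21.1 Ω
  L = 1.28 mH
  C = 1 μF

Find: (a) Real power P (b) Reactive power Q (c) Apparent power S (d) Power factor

Step 1 — Angular frequency: ω = 2π·f = 2π·1e+04 = 6.283e+04 rad/s.
Step 2 — Component impedances:
  R: Z = R = 21.1 Ω
  L: Z = jωL = j·6.283e+04·0.00128 = 0 + j80.42 Ω
  C: Z = 1/(jωC) = -j/(ω·C) = 0 - j15.92 Ω
Step 3 — Parallel combination: 1/Z_total = 1/R + 1/L + 1/C; Z_total = 9.902 - j10.53 Ω = 14.45∠-46.8° Ω.
Step 4 — Source phasor: V = 229∠60.0° V = 114.5 + j198.3 V.
Step 5 — Current: I = V / Z = -4.568 + j15.17 A = 15.84∠106.8° A.
Step 6 — Complex power: S = V·I* = 2485 - j2643 VA.
Step 7 — Real power: P = Re(S) = 2485 W.
Step 8 — Reactive power: Q = Im(S) = -2643 VAR.
Step 9 — Apparent power: |S| = 3628 VA.
Step 10 — Power factor: PF = P/|S| = 0.6851 (leading).

(a) P = 2485 W  (b) Q = -2643 VAR  (c) S = 3628 VA  (d) PF = 0.6851 (leading)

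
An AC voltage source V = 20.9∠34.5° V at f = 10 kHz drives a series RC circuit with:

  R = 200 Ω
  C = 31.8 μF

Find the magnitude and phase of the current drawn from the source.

Step 1 — Angular frequency: ω = 2π·f = 2π·1e+04 = 6.283e+04 rad/s.
Step 2 — Component impedances:
  R: Z = R = 200 Ω
  C: Z = 1/(jωC) = -j/(ω·C) = 0 - j0.5005 Ω
Step 3 — Series combination: Z_total = R + C = 200 - j0.5005 Ω = 200∠-0.1° Ω.
Step 4 — Source phasor: V = 20.9∠34.5° V = 17.22 + j11.84 V.
Step 5 — Ohm's law: I = V / Z_total = (17.22 + j11.84) / (200 - j0.5005) = 0.08597 + j0.0594 A.
Step 6 — Convert to polar: |I| = 0.1045 A, ∠I = 34.6°.

I = 0.1045∠34.6° A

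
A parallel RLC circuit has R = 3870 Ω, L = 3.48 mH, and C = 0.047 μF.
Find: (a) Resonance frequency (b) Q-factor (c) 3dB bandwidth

Step 1 — Resonance: ω₀ = 1/√(LC) = 1/√(0.00348·4.7e-08) = 7.819e+04 rad/s.
Step 2 — f₀ = ω₀/(2π) = 1.244e+04 Hz.
Step 3 — Parallel Q: Q = R/(ω₀L) = 3870/(7.819e+04·0.00348) = 14.22.
Step 4 — Bandwidth: Δω = ω₀/Q = 5498 rad/s; BW = Δω/(2π) = 875 Hz.

(a) f₀ = 1.244e+04 Hz  (b) Q = 14.22  (c) BW = 875 Hz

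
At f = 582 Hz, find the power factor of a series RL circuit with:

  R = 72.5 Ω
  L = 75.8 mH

Step 1 — Angular frequency: ω = 2π·f = 2π·582 = 3657 rad/s.
Step 2 — Component impedances:
  R: Z = R = 72.5 Ω
  L: Z = jωL = j·3657·0.0758 = 0 + j277.2 Ω
Step 3 — Series combination: Z_total = R + L = 72.5 + j277.2 Ω = 286.5∠75.3° Ω.
Step 4 — Power factor: PF = cos(φ) = Re(Z)/|Z| = 72.5/286.51 = 0.253.
Step 5 — Type: Im(Z) = 277.2 ⇒ lagging (phase φ = 75.3°).

PF = 0.253 (lagging, φ = 75.3°)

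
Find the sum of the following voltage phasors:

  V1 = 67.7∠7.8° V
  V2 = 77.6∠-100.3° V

Step 1 — Convert each phasor to rectangular form:
  V1 = 67.7·(cos(7.8°) + j·sin(7.8°)) = 67.07 + j9.188 V
  V2 = 77.6·(cos(-100.3°) + j·sin(-100.3°)) = -13.88 - j76.35 V
Step 2 — Sum components: V_total = 53.2 - j67.16 V.
Step 3 — Convert to polar: |V_total| = 85.68 V, ∠V_total = -51.6°.

V_total = 85.68∠-51.6° V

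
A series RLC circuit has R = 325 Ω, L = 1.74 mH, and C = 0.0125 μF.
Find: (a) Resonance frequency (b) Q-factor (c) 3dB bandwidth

Step 1 — Resonance condition Im(Z)=0 gives ω₀ = 1/√(LC).
Step 2 — ω₀ = 1/√(0.00174·1.25e-08) = 2.144e+05 rad/s.
Step 3 — f₀ = ω₀/(2π) = 3.413e+04 Hz.
Step 4 — Series Q: Q = ω₀L/R = 2.144e+05·0.00174/325 = 1.148.
Step 5 — 3dB bandwidth: Δω = ω₀/Q = 1.868e+05 rad/s; BW = Δω/(2π) = 2.973e+04 Hz.

(a) f₀ = 3.413e+04 Hz  (b) Q = 1.148  (c) BW = 2.973e+04 Hz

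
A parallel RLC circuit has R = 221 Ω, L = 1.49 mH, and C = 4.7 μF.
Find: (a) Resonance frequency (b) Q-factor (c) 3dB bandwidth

Step 1 — Resonance: ω₀ = 1/√(LC) = 1/√(0.00149·4.7e-06) = 1.195e+04 rad/s.
Step 2 — f₀ = ω₀/(2π) = 1902 Hz.
Step 3 — Parallel Q: Q = R/(ω₀L) = 221/(1.195e+04·0.00149) = 12.41.
Step 4 — Bandwidth: Δω = ω₀/Q = 962.7 rad/s; BW = Δω/(2π) = 153.2 Hz.

(a) f₀ = 1902 Hz  (b) Q = 12.41  (c) BW = 153.2 Hz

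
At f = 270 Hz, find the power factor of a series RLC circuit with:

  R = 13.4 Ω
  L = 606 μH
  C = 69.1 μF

Step 1 — Angular frequency: ω = 2π·f = 2π·270 = 1696 rad/s.
Step 2 — Component impedances:
  R: Z = R = 13.4 Ω
  L: Z = jωL = j·1696·0.000606 = 0 + j1.028 Ω
  C: Z = 1/(jωC) = -j/(ω·C) = 0 - j8.531 Ω
Step 3 — Series combination: Z_total = R + L + C = 13.4 - j7.503 Ω = 15.36∠-29.2° Ω.
Step 4 — Power factor: PF = cos(φ) = Re(Z)/|Z| = 13.4/15.3573 = 0.8725.
Step 5 — Type: Im(Z) = -7.503 ⇒ leading (phase φ = -29.2°).

PF = 0.8725 (leading, φ = -29.2°)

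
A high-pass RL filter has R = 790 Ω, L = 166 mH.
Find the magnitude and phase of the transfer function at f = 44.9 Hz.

Step 1 — Angular frequency: ω = 2π·44.9 = 282.1 rad/s.
Step 2 — Transfer function: H(jω) = jωL/(R + jωL).
Step 3 — Numerator jωL = j·46.83; denominator R + jωL = 790 + j46.83.
Step 4 — H = 0.003502 + j0.05907.
Step 5 — Magnitude: |H| = 0.05918 (-24.6 dB); phase: φ = 86.6°.

|H| = 0.05918 (-24.6 dB), φ = 86.6°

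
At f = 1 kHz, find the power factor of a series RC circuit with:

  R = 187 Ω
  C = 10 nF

Step 1 — Angular frequency: ω = 2π·f = 2π·1000 = 6283 rad/s.
Step 2 — Component impedances:
  R: Z = R = 187 Ω
  C: Z = 1/(jωC) = -j/(ω·C) = 0 - j1.592e+04 Ω
Step 3 — Series combination: Z_total = R + C = 187 - j1.592e+04 Ω = 1.592e+04∠-89.3° Ω.
Step 4 — Power factor: PF = cos(φ) = Re(Z)/|Z| = 187/1.592e+04 = 0.01175.
Step 5 — Type: Im(Z) = -1.592e+04 ⇒ leading (phase φ = -89.3°).

PF = 0.01175 (leading, φ = -89.3°)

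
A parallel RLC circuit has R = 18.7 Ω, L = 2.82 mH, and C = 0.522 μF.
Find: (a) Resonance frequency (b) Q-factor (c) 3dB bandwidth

Step 1 — Resonance: ω₀ = 1/√(LC) = 1/√(0.00282·5.22e-07) = 2.606e+04 rad/s.
Step 2 — f₀ = ω₀/(2π) = 4148 Hz.
Step 3 — Parallel Q: Q = R/(ω₀L) = 18.7/(2.606e+04·0.00282) = 0.2544.
Step 4 — Bandwidth: Δω = ω₀/Q = 1.024e+05 rad/s; BW = Δω/(2π) = 1.63e+04 Hz.

(a) f₀ = 4148 Hz  (b) Q = 0.2544  (c) BW = 1.63e+04 Hz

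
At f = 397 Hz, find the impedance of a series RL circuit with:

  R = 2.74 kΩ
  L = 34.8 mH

Step 1 — Angular frequency: ω = 2π·f = 2π·397 = 2494 rad/s.
Step 2 — Component impedances:
  R: Z = R = 2740 Ω
  L: Z = jωL = j·2494·0.0348 = 0 + j86.81 Ω
Step 3 — Series combination: Z_total = R + L = 2740 + j86.81 Ω = 2741∠1.8° Ω.

Z = 2740 + j86.81 Ω = 2741∠1.8° Ω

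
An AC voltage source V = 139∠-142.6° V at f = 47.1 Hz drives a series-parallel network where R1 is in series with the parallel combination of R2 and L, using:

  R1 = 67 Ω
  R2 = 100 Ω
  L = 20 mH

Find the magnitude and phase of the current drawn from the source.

Step 1 — Angular frequency: ω = 2π·f = 2π·47.1 = 295.9 rad/s.
Step 2 — Component impedances:
  R1: Z = R = 67 Ω
  R2: Z = R = 100 Ω
  L: Z = jωL = j·295.9·0.02 = 0 + j5.919 Ω
Step 3 — Parallel branch: R2 || L = 1/(1/R2 + 1/L) = 0.3491 + j5.898 Ω.
Step 4 — Series with R1: Z_total = R1 + (R2 || L) = 67.35 + j5.898 Ω = 67.61∠5.0° Ω.
Step 5 — Source phasor: V = 139∠-142.6° V = -110.4 - j84.43 V.
Step 6 — Ohm's law: I = V / Z_total = (-110.4 - j84.43) / (67.35 + j5.898) = -1.736 - j1.102 A.
Step 7 — Convert to polar: |I| = 2.056 A, ∠I = -147.6°.

I = 2.056∠-147.6° A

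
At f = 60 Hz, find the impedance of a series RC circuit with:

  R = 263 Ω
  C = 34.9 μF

Step 1 — Angular frequency: ω = 2π·f = 2π·60 = 377 rad/s.
Step 2 — Component impedances:
  R: Z = R = 263 Ω
  C: Z = 1/(jωC) = -j/(ω·C) = 0 - j76.01 Ω
Step 3 — Series combination: Z_total = R + C = 263 - j76.01 Ω = 273.8∠-16.1° Ω.

Z = 263 - j76.01 Ω = 273.8∠-16.1° Ω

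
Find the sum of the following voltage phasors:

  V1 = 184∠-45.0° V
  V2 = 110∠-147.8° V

Step 1 — Convert each phasor to rectangular form:
  V1 = 184·(cos(-45.0°) + j·sin(-45.0°)) = 130.1 - j130.1 V
  V2 = 110·(cos(-147.8°) + j·sin(-147.8°)) = -93.08 - j58.62 V
Step 2 — Sum components: V_total = 37.03 - j188.7 V.
Step 3 — Convert to polar: |V_total| = 192.3 V, ∠V_total = -78.9°.

V_total = 192.3∠-78.9° V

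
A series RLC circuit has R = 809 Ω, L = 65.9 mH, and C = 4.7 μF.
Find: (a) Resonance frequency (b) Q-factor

Step 1 — Resonance condition Im(Z)=0 gives ω₀ = 1/√(LC).
Step 2 — ω₀ = 1/√(0.0659·4.7e-06) = 1797 rad/s.
Step 3 — f₀ = ω₀/(2π) = 286 Hz.
Step 4 — Series Q: Q = ω₀L/R = 1797·0.0659/809 = 0.1464.

(a) f₀ = 286 Hz  (b) Q = 0.1464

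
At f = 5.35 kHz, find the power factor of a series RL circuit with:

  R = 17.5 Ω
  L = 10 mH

Step 1 — Angular frequency: ω = 2π·f = 2π·5350 = 3.362e+04 rad/s.
Step 2 — Component impedances:
  R: Z = R = 17.5 Ω
  L: Z = jωL = j·3.362e+04·0.01 = 0 + j336.2 Ω
Step 3 — Series combination: Z_total = R + L = 17.5 + j336.2 Ω = 336.6∠87.0° Ω.
Step 4 — Power factor: PF = cos(φ) = Re(Z)/|Z| = 17.5/336.6 = 0.05199.
Step 5 — Type: Im(Z) = 336.2 ⇒ lagging (phase φ = 87.0°).

PF = 0.05199 (lagging, φ = 87.0°)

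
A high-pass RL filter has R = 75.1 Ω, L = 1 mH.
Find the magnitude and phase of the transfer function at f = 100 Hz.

Step 1 — Angular frequency: ω = 2π·100 = 628.3 rad/s.
Step 2 — Transfer function: H(jω) = jωL/(R + jωL).
Step 3 — Numerator jωL = j·0.6283; denominator R + jωL = 75.1 + j0.6283.
Step 4 — H = 6.999e-05 + j0.008366.
Step 5 — Magnitude: |H| = 0.008366 (-41.5 dB); phase: φ = 89.5°.

|H| = 0.008366 (-41.5 dB), φ = 89.5°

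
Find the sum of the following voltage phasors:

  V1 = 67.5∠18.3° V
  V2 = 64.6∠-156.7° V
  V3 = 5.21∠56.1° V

Step 1 — Convert each phasor to rectangular form:
  V1 = 67.5·(cos(18.3°) + j·sin(18.3°)) = 64.09 + j21.19 V
  V2 = 64.6·(cos(-156.7°) + j·sin(-156.7°)) = -59.33 - j25.55 V
  V3 = 5.21·(cos(56.1°) + j·sin(56.1°)) = 2.906 + j4.324 V
Step 2 — Sum components: V_total = 7.66 - j0.03338 V.
Step 3 — Convert to polar: |V_total| = 7.661 V, ∠V_total = -0.2°.

V_total = 7.661∠-0.2° V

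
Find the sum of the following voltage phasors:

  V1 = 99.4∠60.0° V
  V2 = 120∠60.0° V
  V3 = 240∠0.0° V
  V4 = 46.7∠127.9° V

Step 1 — Convert each phasor to rectangular form:
  V1 = 99.4·(cos(60.0°) + j·sin(60.0°)) = 49.7 + j86.08 V
  V2 = 120·(cos(60.0°) + j·sin(60.0°)) = 60 + j103.9 V
  V3 = 240·(cos(0.0°) + j·sin(0.0°)) = 240 V
  V4 = 46.7·(cos(127.9°) + j·sin(127.9°)) = -28.69 + j36.85 V
Step 2 — Sum components: V_total = 321 + j226.9 V.
Step 3 — Convert to polar: |V_total| = 393.1 V, ∠V_total = 35.2°.

V_total = 393.1∠35.2° V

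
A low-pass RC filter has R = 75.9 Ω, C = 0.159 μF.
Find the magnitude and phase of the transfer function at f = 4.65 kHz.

Step 1 — Angular frequency: ω = 2π·4650 = 2.922e+04 rad/s.
Step 2 — Transfer function: H(jω) = 1/(1 + jωRC).
Step 3 — Denominator: 1 + jωRC = 1 + j·2.922e+04·75.9·1.59e-07 = 1 + j0.3526.
Step 4 — H = 0.8894 - j0.3136.
Step 5 — Magnitude: |H| = 0.9431 (-0.5 dB); phase: φ = -19.4°.

|H| = 0.9431 (-0.5 dB), φ = -19.4°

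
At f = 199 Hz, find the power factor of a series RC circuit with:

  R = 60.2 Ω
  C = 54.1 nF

Step 1 — Angular frequency: ω = 2π·f = 2π·199 = 1250 rad/s.
Step 2 — Component impedances:
  R: Z = R = 60.2 Ω
  C: Z = 1/(jωC) = -j/(ω·C) = 0 - j1.478e+04 Ω
Step 3 — Series combination: Z_total = R + C = 60.2 - j1.478e+04 Ω = 1.478e+04∠-89.8° Ω.
Step 4 — Power factor: PF = cos(φ) = Re(Z)/|Z| = 60.2/14783 = 0.004072.
Step 5 — Type: Im(Z) = -1.478e+04 ⇒ leading (phase φ = -89.8°).

PF = 0.004072 (leading, φ = -89.8°)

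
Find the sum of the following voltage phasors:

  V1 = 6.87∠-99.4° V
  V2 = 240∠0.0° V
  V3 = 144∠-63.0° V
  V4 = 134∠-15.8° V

Step 1 — Convert each phasor to rectangular form:
  V1 = 6.87·(cos(-99.4°) + j·sin(-99.4°)) = -1.122 - j6.778 V
  V2 = 240·(cos(0.0°) + j·sin(0.0°)) = 240 V
  V3 = 144·(cos(-63.0°) + j·sin(-63.0°)) = 65.37 - j128.3 V
  V4 = 134·(cos(-15.8°) + j·sin(-15.8°)) = 128.9 - j36.49 V
Step 2 — Sum components: V_total = 433.2 - j171.6 V.
Step 3 — Convert to polar: |V_total| = 465.9 V, ∠V_total = -21.6°.

V_total = 465.9∠-21.6° V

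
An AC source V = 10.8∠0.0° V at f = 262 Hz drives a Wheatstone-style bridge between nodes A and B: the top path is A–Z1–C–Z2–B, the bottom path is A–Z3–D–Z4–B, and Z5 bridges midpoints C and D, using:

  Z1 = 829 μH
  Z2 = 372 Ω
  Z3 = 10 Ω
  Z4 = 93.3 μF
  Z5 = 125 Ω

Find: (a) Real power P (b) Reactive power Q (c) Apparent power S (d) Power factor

Step 1 — Angular frequency: ω = 2π·f = 2π·262 = 1646 rad/s.
Step 2 — Component impedances:
  Z1: Z = jωL = j·1646·0.000829 = 0 + j1.365 Ω
  Z2: Z = R = 372 Ω
  Z3: Z = R = 10 Ω
  Z4: Z = 1/(jωC) = -j/(ω·C) = 0 - j6.511 Ω
  Z5: Z = R = 125 Ω
Step 3 — Bridge requires nodal analysis (the Z5 bridge couples midpoints C and D, so the two paths cannot be reduced to a simple series/parallel combination). Setting node B to ground and injecting 1 A at node A, the 3-node admittance system at A, C, D solves to V_A = Z_AB = 9.144 - j6.184 Ω = 11.04∠-34.1° Ω.
Step 4 — Source phasor: V = 10.8∠0.0° V = 10.8 V.
Step 5 — Current: I = V / Z = 0.8104 + j0.5481 A = 0.9783∠34.1° A.
Step 6 — Complex power: S = V·I* = 8.752 - j5.919 VA.
Step 7 — Real power: P = Re(S) = 8.752 W.
Step 8 — Reactive power: Q = Im(S) = -5.919 VAR.
Step 9 — Apparent power: |S| = 10.57 VA.
Step 10 — Power factor: PF = P/|S| = 0.8284 (leading).

(a) P = 8.752 W  (b) Q = -5.919 VAR  (c) S = 10.57 VA  (d) PF = 0.8284 (leading)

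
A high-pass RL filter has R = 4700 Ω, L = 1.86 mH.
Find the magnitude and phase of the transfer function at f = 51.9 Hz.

Step 1 — Angular frequency: ω = 2π·51.9 = 326.1 rad/s.
Step 2 — Transfer function: H(jω) = jωL/(R + jωL).
Step 3 — Numerator jωL = j·0.6065; denominator R + jωL = 4700 + j0.6065.
Step 4 — H = 1.665e-08 + j0.0001291.
Step 5 — Magnitude: |H| = 0.0001291 (-77.8 dB); phase: φ = 90.0°.

|H| = 0.0001291 (-77.8 dB), φ = 90.0°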